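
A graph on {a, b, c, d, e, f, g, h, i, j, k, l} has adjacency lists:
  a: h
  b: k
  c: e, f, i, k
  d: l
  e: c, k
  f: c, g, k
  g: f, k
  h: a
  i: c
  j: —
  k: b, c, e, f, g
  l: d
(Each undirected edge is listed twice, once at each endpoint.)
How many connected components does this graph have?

Component: {j}
Component: {a, h}
Component: {d, l}
Component: {b, c, e, f, g, i, k}

4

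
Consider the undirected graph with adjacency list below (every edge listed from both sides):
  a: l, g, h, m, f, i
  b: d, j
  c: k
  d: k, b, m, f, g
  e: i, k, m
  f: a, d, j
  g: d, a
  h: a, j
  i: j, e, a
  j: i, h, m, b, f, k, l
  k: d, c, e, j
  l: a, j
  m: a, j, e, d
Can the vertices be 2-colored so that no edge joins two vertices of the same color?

Yes

A valid 2-coloring puts {b, f, g, h, i, k, l, m} on one side and {a, c, d, e, j} on the other; every edge crosses between the two sides.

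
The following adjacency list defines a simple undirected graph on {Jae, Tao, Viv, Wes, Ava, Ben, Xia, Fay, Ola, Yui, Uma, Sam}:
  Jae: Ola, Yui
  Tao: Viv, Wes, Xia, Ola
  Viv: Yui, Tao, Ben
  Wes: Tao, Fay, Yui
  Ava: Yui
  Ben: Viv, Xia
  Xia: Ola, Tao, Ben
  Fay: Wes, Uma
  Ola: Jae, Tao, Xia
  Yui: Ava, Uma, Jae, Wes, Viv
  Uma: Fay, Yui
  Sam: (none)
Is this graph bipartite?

Xia-Ola-Tao-Xia is an odd cycle (length 3), and a bipartite graph can contain only even cycles.

No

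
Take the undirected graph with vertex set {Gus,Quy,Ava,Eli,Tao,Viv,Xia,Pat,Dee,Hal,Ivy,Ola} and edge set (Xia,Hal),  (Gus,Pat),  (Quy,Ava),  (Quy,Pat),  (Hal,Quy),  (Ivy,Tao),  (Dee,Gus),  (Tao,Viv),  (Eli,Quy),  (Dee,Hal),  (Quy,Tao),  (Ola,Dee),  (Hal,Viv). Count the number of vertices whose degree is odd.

8

Degrees: Gus:2, Quy:5, Ava:1, Eli:1, Tao:3, Viv:2, Xia:1, Pat:2, Dee:3, Hal:4, Ivy:1, Ola:1
Odd-degree vertices: Quy, Ava, Eli, Tao, Xia, Dee, Ivy, Ola.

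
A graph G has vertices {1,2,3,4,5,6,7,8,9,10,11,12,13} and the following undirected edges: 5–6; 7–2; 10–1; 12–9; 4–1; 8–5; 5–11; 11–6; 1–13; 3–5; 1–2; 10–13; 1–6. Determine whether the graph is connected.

No

Component: {9, 12}
Component: {1, 2, 3, 4, 5, 6, 7, 8, 10, 11, 13}
No edge joins these 2 groups, so the graph is disconnected.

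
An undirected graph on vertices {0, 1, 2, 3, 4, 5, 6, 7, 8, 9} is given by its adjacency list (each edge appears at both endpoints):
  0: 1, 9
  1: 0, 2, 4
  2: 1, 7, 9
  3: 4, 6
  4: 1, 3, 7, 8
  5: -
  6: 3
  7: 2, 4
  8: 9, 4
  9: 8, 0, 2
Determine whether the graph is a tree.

No

The graph has 10 vertices and 11 edges.
It is not connected, so it is not a tree.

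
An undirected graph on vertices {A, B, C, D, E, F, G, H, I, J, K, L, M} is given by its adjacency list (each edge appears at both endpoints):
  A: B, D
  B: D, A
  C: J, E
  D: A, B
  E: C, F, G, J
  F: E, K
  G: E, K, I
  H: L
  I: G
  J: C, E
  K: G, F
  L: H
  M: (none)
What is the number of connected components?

4

Component: {M}
Component: {H, L}
Component: {A, B, D}
Component: {C, E, F, G, I, J, K}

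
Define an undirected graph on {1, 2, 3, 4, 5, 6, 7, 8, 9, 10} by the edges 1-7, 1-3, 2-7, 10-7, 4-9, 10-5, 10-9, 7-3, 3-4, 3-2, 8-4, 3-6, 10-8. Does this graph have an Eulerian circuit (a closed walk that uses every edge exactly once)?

Degrees: 1:2, 2:2, 3:5, 4:3, 5:1, 6:1, 7:4, 8:2, 9:2, 10:4
3, 4, 5, 6 have odd degree; an Eulerian circuit needs every degree to be even, so none exists.

No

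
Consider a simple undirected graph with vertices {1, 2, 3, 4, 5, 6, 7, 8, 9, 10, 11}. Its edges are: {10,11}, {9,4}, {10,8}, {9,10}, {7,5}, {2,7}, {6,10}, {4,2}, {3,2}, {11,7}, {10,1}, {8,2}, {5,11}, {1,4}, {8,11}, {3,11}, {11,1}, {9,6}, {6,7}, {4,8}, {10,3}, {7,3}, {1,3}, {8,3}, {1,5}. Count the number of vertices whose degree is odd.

6

Degrees: 1:5, 2:4, 3:6, 4:4, 5:3, 6:3, 7:5, 8:5, 9:3, 10:6, 11:6
Odd-degree vertices: 1, 5, 6, 7, 8, 9.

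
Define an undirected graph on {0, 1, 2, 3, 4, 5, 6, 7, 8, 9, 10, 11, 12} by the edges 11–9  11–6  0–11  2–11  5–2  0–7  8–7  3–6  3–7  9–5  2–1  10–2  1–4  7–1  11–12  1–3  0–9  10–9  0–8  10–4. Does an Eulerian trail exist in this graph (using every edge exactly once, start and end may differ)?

Degrees: 0:4, 1:4, 2:4, 3:3, 4:2, 5:2, 6:2, 7:4, 8:2, 9:4, 10:3, 11:5, 12:1
Odd-degree vertices: 3, 10, 11, 12 (4 total).
With 4 odd-degree vertices (more than two), no single trail can use every edge.

No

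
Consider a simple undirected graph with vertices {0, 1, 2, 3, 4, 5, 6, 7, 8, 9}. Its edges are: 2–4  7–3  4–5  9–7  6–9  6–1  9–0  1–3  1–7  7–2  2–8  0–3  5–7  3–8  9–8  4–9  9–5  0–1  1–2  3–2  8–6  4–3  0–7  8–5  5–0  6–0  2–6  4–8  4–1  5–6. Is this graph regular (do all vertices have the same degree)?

Degrees: 0:6, 1:6, 2:6, 3:6, 4:6, 5:6, 6:6, 7:6, 8:6, 9:6
Every vertex has degree 6, so the graph is 6-regular.

Yes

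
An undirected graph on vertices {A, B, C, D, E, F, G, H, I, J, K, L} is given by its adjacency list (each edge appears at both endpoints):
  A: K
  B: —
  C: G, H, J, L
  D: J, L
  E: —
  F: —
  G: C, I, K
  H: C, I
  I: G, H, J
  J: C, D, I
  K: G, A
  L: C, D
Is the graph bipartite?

Partition the vertices as {B, C, D, E, F, I, K} vs {A, G, H, J, L}. Each listed edge has one endpoint in each part, so the graph is bipartite.

Yes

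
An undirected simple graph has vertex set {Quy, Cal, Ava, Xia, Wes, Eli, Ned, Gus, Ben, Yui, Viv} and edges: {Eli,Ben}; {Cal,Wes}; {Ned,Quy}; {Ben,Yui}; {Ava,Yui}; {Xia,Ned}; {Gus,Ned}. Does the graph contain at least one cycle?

The graph has 11 vertices, 7 edges, and 4 connected components.
Since 7 = 11 - 4, the graph is a forest and contains no cycle.

No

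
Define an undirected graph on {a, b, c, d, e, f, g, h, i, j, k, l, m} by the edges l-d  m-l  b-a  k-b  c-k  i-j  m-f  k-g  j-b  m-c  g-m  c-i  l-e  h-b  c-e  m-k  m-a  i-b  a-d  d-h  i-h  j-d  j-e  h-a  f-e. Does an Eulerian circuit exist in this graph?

Degrees: a:4, b:5, c:4, d:4, e:4, f:2, g:2, h:4, i:4, j:4, k:4, l:3, m:6
Vertices with odd degree: b, l. An Eulerian circuit requires all degrees even.

No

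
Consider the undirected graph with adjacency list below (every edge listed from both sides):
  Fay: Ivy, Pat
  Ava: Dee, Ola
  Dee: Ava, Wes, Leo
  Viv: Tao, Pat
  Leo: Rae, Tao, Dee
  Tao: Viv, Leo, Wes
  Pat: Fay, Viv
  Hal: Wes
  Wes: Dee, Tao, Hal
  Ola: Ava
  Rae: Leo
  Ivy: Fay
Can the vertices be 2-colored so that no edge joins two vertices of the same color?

Color {Dee, Tao, Pat, Hal, Ola, Rae, Ivy} black and {Fay, Ava, Viv, Leo, Wes} white. No edge joins two same-colored vertices, so the graph is bipartite.

Yes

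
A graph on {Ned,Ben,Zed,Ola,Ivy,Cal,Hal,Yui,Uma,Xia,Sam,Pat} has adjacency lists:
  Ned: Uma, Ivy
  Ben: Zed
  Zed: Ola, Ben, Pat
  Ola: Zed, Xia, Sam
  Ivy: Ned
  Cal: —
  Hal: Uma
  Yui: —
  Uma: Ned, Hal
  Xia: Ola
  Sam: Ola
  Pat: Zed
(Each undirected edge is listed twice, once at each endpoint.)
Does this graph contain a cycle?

|V| = 12, |E| = 8, number of components = 4.
Since 8 = 12 - 4, the graph is a forest and contains no cycle.

No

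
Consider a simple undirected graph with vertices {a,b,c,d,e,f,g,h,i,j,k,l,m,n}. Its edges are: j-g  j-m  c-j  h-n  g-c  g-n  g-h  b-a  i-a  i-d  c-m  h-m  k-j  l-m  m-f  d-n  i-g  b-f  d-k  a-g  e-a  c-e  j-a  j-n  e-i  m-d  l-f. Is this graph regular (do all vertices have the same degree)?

No

Degrees: a:5, b:2, c:4, d:4, e:3, f:3, g:6, h:3, i:4, j:6, k:2, l:2, m:6, n:4
Degrees are not all equal (e.g. deg(b)=2 but deg(g)=6); not regular.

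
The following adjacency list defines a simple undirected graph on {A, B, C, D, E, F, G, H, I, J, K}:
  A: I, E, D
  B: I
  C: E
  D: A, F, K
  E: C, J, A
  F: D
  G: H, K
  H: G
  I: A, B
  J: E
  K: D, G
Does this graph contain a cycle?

No

The graph has 11 vertices, 10 edges, and 1 connected component.
A forest on 11 vertices with 1 component has exactly 10 edges, which matches — so no cycle.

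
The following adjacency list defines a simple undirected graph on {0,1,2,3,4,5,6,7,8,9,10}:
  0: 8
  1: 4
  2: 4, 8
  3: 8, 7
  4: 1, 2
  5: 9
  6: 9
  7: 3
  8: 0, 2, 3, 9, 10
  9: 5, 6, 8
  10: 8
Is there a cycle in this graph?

|V| = 11, |E| = 10, number of components = 1.
A forest on 11 vertices with 1 component has exactly 10 edges, which matches — so no cycle.

No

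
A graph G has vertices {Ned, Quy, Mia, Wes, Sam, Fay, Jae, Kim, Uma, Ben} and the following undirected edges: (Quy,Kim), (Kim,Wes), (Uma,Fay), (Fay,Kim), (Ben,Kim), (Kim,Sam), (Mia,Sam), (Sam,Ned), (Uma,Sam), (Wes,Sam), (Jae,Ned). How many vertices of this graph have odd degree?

Degrees: Ned:2, Quy:1, Mia:1, Wes:2, Sam:5, Fay:2, Jae:1, Kim:5, Uma:2, Ben:1
Odd-degree vertices: Quy, Mia, Sam, Jae, Kim, Ben.

6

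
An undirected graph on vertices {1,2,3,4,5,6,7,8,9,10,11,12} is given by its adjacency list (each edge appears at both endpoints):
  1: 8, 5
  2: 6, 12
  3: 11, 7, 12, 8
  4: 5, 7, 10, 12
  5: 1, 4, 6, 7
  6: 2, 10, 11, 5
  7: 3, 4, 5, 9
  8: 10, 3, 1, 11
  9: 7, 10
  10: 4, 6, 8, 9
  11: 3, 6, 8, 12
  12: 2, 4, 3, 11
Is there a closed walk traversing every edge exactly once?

Degrees: 1:2, 2:2, 3:4, 4:4, 5:4, 6:4, 7:4, 8:4, 9:2, 10:4, 11:4, 12:4
All degrees are even and the non-isolated vertices are connected — an Eulerian circuit exists.

Yes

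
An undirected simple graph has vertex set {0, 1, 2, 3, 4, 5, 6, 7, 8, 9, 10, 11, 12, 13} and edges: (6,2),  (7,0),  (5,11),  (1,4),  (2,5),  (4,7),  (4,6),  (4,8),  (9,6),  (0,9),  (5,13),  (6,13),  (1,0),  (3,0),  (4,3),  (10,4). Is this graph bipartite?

No

9-0-1-4-6-9 is an odd cycle (length 5), and a bipartite graph can contain only even cycles.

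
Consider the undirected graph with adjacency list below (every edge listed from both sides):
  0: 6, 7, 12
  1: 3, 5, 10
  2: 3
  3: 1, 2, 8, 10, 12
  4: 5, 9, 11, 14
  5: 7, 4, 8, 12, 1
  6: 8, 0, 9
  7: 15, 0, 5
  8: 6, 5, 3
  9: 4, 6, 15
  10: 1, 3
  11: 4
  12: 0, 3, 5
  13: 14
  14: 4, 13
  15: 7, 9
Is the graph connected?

Yes

Starting from 0 and exploring outward reaches every vertex (0, 12, 7, 6, 5, 3, 15, 9, 8, 4, 1, 10, 2, 11, 14, 13); the graph is connected.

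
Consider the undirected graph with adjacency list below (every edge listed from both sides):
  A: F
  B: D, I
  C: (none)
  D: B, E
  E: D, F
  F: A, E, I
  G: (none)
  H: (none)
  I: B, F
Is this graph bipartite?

No

F-E-D-B-I-F is an odd cycle (length 5), and a bipartite graph can contain only even cycles.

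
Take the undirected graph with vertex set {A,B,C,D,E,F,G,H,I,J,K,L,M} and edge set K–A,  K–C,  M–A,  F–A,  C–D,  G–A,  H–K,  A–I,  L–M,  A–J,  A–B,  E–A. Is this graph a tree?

Yes

The graph has 13 vertices and 12 edges.
Connected and |E| = |V| - 1, which characterizes a tree.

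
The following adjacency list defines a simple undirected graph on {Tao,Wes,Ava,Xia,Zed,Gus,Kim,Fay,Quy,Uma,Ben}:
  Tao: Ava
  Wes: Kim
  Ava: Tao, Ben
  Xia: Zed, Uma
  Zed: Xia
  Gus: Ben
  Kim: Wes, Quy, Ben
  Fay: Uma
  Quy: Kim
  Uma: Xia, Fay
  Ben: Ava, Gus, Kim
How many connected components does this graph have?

2

Component: {Xia, Zed, Fay, Uma}
Component: {Tao, Wes, Ava, Gus, Kim, Quy, Ben}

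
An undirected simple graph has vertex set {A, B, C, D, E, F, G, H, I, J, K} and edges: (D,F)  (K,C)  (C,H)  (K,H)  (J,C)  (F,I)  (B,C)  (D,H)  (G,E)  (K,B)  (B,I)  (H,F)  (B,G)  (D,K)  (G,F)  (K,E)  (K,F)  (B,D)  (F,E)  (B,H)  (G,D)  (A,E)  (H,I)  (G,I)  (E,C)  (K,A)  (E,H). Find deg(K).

7

Neighbors of K: A, B, C, D, E, F, H.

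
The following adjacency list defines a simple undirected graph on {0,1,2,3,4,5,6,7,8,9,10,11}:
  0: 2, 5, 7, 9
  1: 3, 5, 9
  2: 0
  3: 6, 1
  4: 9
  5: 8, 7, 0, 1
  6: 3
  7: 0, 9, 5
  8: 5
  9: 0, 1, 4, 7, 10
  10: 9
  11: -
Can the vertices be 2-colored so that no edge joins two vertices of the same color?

No

0-7-9-0 is an odd cycle (length 3), and a bipartite graph can contain only even cycles.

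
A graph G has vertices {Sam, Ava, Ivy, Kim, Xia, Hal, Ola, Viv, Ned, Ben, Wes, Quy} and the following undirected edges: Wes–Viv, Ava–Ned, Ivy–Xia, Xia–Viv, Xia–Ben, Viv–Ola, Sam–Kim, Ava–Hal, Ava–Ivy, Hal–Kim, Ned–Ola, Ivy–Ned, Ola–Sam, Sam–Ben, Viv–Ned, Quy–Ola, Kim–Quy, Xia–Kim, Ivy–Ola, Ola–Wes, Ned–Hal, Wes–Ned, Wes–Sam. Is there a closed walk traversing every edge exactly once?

Degrees: Sam:4, Ava:3, Ivy:4, Kim:4, Xia:4, Hal:3, Ola:6, Viv:4, Ned:6, Ben:2, Wes:4, Quy:2
Ava, Hal have odd degree; an Eulerian circuit needs every degree to be even, so none exists.

No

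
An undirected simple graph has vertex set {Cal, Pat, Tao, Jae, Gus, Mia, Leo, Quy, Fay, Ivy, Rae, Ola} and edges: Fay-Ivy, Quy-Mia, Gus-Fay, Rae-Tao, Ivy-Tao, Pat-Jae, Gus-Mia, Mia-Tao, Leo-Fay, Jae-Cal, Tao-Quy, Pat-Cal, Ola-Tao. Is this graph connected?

No

Component: {Cal, Pat, Jae}
Component: {Tao, Gus, Mia, Leo, Quy, Fay, Ivy, Rae, Ola}
No edge joins these 2 groups, so the graph is disconnected.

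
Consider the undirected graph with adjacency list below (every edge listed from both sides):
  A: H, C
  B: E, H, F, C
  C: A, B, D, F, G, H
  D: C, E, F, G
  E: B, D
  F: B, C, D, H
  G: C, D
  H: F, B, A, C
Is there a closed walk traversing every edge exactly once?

Yes

Degrees: A:2, B:4, C:6, D:4, E:2, F:4, G:2, H:4
All degrees are even and the non-isolated vertices are connected — an Eulerian circuit exists.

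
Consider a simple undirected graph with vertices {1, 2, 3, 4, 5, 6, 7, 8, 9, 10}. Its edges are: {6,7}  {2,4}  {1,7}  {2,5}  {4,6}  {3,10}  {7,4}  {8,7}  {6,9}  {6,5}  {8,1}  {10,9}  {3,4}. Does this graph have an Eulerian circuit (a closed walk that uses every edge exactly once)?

Yes

Degrees: 1:2, 2:2, 3:2, 4:4, 5:2, 6:4, 7:4, 8:2, 9:2, 10:2
All degrees are even and the non-isolated vertices are connected — an Eulerian circuit exists.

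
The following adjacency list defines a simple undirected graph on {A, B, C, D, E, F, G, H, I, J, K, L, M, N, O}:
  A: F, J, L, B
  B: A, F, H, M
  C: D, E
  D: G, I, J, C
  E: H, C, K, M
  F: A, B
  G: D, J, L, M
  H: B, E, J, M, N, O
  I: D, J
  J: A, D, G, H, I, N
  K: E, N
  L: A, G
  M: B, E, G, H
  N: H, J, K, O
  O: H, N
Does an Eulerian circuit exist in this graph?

Yes

Degrees: A:4, B:4, C:2, D:4, E:4, F:2, G:4, H:6, I:2, J:6, K:2, L:2, M:4, N:4, O:2
All degrees are even and the non-isolated vertices are connected — an Eulerian circuit exists.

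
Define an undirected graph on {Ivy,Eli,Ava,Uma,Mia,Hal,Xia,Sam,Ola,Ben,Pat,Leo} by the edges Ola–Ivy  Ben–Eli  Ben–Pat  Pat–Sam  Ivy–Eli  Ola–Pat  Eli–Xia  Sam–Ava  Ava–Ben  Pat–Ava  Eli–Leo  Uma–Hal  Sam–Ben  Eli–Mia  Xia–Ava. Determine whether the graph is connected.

No

Component: {Uma, Hal}
Component: {Ivy, Eli, Ava, Mia, Xia, Sam, Ola, Ben, Pat, Leo}
There are 2 separate components, so the graph is not connected.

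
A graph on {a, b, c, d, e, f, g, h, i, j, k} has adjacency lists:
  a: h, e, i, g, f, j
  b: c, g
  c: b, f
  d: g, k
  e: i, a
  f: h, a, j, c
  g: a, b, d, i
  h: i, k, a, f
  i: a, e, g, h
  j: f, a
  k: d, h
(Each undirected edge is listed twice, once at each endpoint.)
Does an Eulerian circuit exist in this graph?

Yes

Degrees: a:6, b:2, c:2, d:2, e:2, f:4, g:4, h:4, i:4, j:2, k:2
All degrees are even and the non-isolated vertices are connected — an Eulerian circuit exists.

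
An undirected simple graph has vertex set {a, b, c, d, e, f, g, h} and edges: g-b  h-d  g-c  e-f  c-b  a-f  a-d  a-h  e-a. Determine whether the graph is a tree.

|V| = 8, |E| = 9.
It splits into 2 components, so it cannot be a tree.

No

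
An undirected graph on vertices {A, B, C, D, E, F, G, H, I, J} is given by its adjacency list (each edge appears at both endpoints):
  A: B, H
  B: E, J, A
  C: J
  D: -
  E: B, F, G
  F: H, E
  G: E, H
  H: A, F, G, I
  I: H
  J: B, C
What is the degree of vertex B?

Neighbors of B: A, E, J.

3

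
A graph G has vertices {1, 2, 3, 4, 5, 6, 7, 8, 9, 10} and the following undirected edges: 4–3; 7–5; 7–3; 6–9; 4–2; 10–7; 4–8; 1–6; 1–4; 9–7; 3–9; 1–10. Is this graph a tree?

No

|V| = 10, |E| = 12.
A tree on 10 vertices has exactly 9 edges; this graph has 12, so it contains a cycle and is not a tree.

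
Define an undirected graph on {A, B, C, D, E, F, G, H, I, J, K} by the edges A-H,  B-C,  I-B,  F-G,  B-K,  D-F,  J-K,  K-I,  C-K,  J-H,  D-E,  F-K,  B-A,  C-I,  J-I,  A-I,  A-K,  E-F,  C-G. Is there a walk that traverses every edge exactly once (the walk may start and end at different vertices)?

Degrees: A:4, B:4, C:4, D:2, E:2, F:4, G:2, H:2, I:5, J:3, K:6
Odd-degree vertices: I, J (2 total).
With 2 odd-degree vertices and all edges in one connected piece, an Eulerian trail exists (from I to J).

Yes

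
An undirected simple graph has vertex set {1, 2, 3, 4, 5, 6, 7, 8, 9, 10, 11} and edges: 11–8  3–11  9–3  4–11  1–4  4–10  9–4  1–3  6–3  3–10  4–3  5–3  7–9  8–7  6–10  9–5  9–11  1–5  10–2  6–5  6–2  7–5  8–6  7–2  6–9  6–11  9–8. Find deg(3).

7

Neighbors of 3: 1, 4, 5, 6, 9, 10, 11.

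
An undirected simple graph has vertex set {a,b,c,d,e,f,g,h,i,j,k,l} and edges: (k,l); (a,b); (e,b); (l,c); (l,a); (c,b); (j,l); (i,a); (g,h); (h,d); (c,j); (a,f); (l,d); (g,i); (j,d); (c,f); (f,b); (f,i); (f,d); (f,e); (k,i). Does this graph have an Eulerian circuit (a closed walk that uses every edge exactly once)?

Degrees: a:4, b:4, c:4, d:4, e:2, f:6, g:2, h:2, i:4, j:3, k:2, l:5
j, l have odd degree; an Eulerian circuit needs every degree to be even, so none exists.

No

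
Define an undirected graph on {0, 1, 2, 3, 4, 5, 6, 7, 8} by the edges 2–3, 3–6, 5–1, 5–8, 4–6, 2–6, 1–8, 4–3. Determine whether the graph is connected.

No

Component: {0}
Component: {7}
Component: {1, 5, 8}
Component: {2, 3, 4, 6}
There are 4 separate components, so the graph is not connected.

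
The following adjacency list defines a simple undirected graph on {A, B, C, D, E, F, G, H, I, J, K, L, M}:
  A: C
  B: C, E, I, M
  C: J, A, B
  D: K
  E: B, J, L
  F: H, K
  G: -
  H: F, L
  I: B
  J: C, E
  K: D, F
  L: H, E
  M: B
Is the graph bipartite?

Yes

A valid 2-coloring puts {C, E, G, H, I, K, M} on one side and {A, B, D, F, J, L} on the other; every edge crosses between the two sides.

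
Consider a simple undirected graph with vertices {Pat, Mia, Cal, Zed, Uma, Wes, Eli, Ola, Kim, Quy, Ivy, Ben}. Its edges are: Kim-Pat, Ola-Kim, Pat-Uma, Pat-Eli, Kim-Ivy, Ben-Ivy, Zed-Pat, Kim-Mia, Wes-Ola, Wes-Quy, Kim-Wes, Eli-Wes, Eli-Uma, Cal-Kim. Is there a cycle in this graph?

Yes

|V| = 12, |E| = 14, number of components = 1.
One cycle is Kim-Ola-Wes-Kim.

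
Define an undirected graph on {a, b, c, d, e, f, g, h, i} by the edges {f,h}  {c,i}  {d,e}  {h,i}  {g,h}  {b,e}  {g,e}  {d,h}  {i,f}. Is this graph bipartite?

No

f-h-i-f is an odd cycle (length 3), and a bipartite graph can contain only even cycles.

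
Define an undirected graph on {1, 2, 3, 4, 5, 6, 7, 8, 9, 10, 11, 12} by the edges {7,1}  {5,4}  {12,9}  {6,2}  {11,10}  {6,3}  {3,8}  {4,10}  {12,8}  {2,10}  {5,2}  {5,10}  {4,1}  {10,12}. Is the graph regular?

No

Degrees: 1:2, 2:3, 3:2, 4:3, 5:3, 6:2, 7:1, 8:2, 9:1, 10:5, 11:1, 12:3
Vertex 7 has degree 1 while 10 has degree 5, so the graph is not regular.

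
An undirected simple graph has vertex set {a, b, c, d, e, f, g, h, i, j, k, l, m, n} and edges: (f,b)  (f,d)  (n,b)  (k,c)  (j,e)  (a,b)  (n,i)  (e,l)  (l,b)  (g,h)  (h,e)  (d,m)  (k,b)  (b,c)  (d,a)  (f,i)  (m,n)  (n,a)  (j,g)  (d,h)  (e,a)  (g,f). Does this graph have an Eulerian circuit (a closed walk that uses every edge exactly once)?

Degrees: a:4, b:6, c:2, d:4, e:4, f:4, g:3, h:3, i:2, j:2, k:2, l:2, m:2, n:4
g, h have odd degree; an Eulerian circuit needs every degree to be even, so none exists.

No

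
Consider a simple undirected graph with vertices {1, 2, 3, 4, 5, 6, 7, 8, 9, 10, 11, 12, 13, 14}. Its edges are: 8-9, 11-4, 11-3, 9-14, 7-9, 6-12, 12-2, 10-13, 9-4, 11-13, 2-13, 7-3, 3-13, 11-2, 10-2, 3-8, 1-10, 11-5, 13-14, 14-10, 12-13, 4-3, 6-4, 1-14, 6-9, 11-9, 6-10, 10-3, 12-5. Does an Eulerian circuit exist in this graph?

Degrees: 1:2, 2:4, 3:6, 4:4, 5:2, 6:4, 7:2, 8:2, 9:6, 10:6, 11:6, 12:4, 13:6, 14:4
All degrees are even and the non-isolated vertices are connected — an Eulerian circuit exists.

Yes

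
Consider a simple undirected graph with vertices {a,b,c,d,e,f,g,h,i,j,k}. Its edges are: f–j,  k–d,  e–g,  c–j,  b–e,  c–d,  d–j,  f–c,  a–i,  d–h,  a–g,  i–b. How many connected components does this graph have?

Component: {a, b, e, g, i}
Component: {c, d, f, h, j, k}

2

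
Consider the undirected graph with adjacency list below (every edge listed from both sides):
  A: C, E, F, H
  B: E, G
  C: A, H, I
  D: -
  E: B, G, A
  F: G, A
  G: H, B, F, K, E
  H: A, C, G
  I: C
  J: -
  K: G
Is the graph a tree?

|V| = 11, |E| = 12.
It is not connected, so it is not a tree.

No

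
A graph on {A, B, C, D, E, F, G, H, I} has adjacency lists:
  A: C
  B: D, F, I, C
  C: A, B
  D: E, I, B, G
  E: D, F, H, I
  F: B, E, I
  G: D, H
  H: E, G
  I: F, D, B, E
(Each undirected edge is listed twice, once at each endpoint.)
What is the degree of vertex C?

Neighbors of C: A, B.

2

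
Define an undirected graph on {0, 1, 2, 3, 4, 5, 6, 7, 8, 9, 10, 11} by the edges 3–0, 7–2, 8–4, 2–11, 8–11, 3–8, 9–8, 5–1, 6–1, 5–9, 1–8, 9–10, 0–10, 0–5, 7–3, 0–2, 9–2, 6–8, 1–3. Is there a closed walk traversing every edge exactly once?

Degrees: 0:4, 1:4, 2:4, 3:4, 4:1, 5:3, 6:2, 7:2, 8:6, 9:4, 10:2, 11:2
4, 5 have odd degree; an Eulerian circuit needs every degree to be even, so none exists.

No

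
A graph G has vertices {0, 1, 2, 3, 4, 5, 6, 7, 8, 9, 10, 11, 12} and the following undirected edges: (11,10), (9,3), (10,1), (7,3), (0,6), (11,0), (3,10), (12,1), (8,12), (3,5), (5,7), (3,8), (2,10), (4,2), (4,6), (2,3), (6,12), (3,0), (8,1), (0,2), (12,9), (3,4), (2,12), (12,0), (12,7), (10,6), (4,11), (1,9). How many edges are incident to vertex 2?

Neighbors of 2: 0, 3, 4, 10, 12.

5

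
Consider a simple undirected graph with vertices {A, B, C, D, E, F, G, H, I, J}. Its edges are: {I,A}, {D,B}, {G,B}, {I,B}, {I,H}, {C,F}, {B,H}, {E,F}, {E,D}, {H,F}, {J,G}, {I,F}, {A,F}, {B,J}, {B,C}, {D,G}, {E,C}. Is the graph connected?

Yes

Starting from A and exploring outward reaches every vertex (A, I, F, B, H, E, C, J, D, G); the graph is connected.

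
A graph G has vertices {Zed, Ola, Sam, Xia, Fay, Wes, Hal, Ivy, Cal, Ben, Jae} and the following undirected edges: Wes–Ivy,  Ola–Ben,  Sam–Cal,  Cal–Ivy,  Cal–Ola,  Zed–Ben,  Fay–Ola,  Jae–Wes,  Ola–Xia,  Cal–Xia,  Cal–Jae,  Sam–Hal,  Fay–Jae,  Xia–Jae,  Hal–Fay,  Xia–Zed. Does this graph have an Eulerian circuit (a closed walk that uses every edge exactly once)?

Degrees: Zed:2, Ola:4, Sam:2, Xia:4, Fay:3, Wes:2, Hal:2, Ivy:2, Cal:5, Ben:2, Jae:4
Vertices with odd degree: Fay, Cal. An Eulerian circuit requires all degrees even.

No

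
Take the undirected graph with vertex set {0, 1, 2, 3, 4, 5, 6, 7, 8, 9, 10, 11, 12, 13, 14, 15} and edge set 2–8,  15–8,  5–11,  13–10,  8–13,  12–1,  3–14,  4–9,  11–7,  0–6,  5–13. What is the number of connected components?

Component: {0, 6}
Component: {1, 12}
Component: {3, 14}
Component: {4, 9}
Component: {2, 5, 7, 8, 10, 11, 13, 15}

5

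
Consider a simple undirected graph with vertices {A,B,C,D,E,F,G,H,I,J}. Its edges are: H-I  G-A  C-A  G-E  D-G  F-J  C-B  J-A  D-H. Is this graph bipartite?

Yes

Partition the vertices as {C, G, H, J} vs {A, B, D, E, F, I}. Each listed edge has one endpoint in each part, so the graph is bipartite.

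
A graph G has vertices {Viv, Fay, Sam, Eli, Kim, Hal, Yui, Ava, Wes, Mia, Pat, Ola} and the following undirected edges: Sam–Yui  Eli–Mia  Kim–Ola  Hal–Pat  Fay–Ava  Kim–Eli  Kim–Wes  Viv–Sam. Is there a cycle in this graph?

No

The graph has 12 vertices, 8 edges, and 4 connected components.
Since 8 = 12 - 4, the graph is a forest and contains no cycle.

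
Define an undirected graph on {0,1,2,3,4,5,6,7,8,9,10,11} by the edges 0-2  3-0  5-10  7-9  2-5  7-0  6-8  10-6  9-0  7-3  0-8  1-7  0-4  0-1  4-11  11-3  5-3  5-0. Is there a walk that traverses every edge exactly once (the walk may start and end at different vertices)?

Degrees: 0:8, 1:2, 2:2, 3:4, 4:2, 5:4, 6:2, 7:4, 8:2, 9:2, 10:2, 11:2
Odd-degree vertices: none (0 total).
With 0 odd-degree vertices and all edges in one connected piece, an Eulerian trail exists.

Yes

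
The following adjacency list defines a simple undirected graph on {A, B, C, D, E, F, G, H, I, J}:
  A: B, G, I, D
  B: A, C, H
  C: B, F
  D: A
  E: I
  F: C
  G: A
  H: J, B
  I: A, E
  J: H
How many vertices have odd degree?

6

Degrees: A:4, B:3, C:2, D:1, E:1, F:1, G:1, H:2, I:2, J:1
Odd-degree vertices: B, D, E, F, G, J.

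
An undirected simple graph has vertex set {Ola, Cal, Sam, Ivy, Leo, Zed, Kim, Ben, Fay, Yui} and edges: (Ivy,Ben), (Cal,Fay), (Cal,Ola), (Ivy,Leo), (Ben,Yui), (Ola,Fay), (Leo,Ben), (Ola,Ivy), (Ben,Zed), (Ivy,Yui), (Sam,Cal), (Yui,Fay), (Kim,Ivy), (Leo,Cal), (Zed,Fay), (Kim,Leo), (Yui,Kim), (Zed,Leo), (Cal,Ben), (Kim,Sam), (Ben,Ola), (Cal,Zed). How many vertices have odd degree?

2

Degrees: Ola:4, Cal:6, Sam:2, Ivy:5, Leo:5, Zed:4, Kim:4, Ben:6, Fay:4, Yui:4
Odd-degree vertices: Ivy, Leo.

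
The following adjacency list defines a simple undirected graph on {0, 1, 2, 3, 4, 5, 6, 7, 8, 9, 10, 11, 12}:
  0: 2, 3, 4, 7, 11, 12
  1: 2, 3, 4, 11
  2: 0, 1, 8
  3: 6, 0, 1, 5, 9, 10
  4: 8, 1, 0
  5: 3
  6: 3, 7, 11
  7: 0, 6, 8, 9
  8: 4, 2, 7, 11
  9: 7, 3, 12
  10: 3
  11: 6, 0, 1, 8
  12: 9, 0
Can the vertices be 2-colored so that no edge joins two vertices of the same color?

A valid 2-coloring puts {2, 3, 4, 7, 11, 12} on one side and {0, 1, 5, 6, 8, 9, 10} on the other; every edge crosses between the two sides.

Yes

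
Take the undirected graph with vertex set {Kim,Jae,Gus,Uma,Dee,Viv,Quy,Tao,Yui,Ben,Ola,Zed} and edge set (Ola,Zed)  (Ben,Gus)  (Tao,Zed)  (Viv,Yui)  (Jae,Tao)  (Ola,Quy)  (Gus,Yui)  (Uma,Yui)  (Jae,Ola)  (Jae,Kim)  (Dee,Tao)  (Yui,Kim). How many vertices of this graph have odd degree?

Degrees: Kim:2, Jae:3, Gus:2, Uma:1, Dee:1, Viv:1, Quy:1, Tao:3, Yui:4, Ben:1, Ola:3, Zed:2
Odd-degree vertices: Jae, Uma, Dee, Viv, Quy, Tao, Ben, Ola.

8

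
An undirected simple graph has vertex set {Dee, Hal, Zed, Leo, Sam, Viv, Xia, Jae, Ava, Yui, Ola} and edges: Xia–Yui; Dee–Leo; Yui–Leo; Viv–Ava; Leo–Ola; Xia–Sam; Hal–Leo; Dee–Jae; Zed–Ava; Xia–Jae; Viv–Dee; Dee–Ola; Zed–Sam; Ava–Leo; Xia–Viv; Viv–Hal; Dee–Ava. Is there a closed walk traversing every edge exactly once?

No

Degrees: Dee:5, Hal:2, Zed:2, Leo:5, Sam:2, Viv:4, Xia:4, Jae:2, Ava:4, Yui:2, Ola:2
Vertices with odd degree: Dee, Leo. An Eulerian circuit requires all degrees even.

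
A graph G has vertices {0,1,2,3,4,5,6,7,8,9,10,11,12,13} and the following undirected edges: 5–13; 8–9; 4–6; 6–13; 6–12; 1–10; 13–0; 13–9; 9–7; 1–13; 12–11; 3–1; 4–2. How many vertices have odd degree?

12

Degrees: 0:1, 1:3, 2:1, 3:1, 4:2, 5:1, 6:3, 7:1, 8:1, 9:3, 10:1, 11:1, 12:2, 13:5
Odd-degree vertices: 0, 1, 2, 3, 5, 6, 7, 8, 9, 10, 11, 13.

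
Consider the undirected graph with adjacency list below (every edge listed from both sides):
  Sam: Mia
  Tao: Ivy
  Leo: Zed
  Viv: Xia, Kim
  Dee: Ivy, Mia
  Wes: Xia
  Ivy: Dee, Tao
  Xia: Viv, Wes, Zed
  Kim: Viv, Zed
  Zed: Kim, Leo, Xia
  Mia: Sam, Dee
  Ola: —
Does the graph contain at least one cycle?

The graph has 12 vertices, 10 edges, and 3 connected components.
Since 10 > 12 - 3, a cycle must exist; for instance Zed-Xia-Viv-Kim-Zed.

Yes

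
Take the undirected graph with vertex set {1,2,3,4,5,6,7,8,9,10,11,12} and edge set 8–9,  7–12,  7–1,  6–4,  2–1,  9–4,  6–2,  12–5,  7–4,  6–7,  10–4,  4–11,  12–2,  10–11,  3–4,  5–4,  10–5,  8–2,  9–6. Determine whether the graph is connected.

Starting from 1 and exploring outward reaches every vertex (1, 2, 7, 8, 6, 12, 4, 9, 5, 11, 3, 10); the graph is connected.

Yes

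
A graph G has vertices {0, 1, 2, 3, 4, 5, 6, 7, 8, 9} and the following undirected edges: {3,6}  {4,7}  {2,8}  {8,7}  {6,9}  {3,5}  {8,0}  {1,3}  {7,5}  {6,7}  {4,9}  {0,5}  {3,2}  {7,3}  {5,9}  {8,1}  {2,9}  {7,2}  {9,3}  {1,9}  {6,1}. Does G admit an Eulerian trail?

Degrees: 0:2, 1:4, 2:4, 3:6, 4:2, 5:4, 6:4, 7:6, 8:4, 9:6
Odd-degree vertices: none (0 total).
With 0 odd-degree vertices and all edges in one connected piece, an Eulerian trail exists.

Yes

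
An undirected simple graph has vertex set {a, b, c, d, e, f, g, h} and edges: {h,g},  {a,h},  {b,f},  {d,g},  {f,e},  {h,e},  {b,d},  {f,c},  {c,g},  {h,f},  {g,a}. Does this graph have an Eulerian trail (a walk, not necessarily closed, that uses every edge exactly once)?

Degrees: a:2, b:2, c:2, d:2, e:2, f:4, g:4, h:4
Odd-degree vertices: none (0 total).
The non-isolated vertices are connected and exactly 0 have odd degree, so an Eulerian trail exists.

Yes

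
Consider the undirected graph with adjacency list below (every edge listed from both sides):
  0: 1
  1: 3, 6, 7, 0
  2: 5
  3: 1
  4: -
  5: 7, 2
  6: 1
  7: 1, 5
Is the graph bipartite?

Yes

Partition the vertices as {1, 4, 5} vs {0, 2, 3, 6, 7}. Each listed edge has one endpoint in each part, so the graph is bipartite.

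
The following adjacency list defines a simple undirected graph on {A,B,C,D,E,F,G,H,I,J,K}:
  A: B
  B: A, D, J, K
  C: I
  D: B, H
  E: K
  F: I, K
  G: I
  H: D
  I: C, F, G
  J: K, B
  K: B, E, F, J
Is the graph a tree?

No

|V| = 11, |E| = 11.
Connected but with 11 > 10 edges, so it has a cycle and is not a tree.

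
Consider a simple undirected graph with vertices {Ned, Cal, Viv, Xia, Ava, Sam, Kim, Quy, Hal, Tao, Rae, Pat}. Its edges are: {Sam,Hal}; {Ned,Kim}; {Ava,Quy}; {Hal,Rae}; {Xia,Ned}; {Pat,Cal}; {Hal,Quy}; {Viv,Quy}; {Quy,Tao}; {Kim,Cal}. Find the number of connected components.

Component: {Ned, Cal, Xia, Kim, Pat}
Component: {Viv, Ava, Sam, Quy, Hal, Tao, Rae}

2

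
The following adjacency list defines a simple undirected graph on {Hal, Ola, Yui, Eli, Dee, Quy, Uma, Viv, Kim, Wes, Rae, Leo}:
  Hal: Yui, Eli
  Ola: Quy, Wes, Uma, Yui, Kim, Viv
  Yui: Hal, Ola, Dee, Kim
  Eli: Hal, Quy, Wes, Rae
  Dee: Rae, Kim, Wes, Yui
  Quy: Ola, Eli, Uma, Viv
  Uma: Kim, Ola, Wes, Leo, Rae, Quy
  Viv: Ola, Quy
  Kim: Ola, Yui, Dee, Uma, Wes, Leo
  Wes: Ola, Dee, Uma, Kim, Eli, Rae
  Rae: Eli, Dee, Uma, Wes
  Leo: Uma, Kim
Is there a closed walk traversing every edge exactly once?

Degrees: Hal:2, Ola:6, Yui:4, Eli:4, Dee:4, Quy:4, Uma:6, Viv:2, Kim:6, Wes:6, Rae:4, Leo:2
All degrees are even and the non-isolated vertices are connected — an Eulerian circuit exists.

Yes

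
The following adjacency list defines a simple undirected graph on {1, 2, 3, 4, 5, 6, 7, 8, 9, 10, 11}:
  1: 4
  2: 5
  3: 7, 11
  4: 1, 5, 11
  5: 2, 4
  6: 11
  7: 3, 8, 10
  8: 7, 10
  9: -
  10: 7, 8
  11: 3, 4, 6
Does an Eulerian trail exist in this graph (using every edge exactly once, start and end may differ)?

Degrees: 1:1, 2:1, 3:2, 4:3, 5:2, 6:1, 7:3, 8:2, 9:0, 10:2, 11:3
Odd-degree vertices: 1, 2, 4, 6, 7, 11 (6 total).
With 6 odd-degree vertices (more than two), no single trail can use every edge.

No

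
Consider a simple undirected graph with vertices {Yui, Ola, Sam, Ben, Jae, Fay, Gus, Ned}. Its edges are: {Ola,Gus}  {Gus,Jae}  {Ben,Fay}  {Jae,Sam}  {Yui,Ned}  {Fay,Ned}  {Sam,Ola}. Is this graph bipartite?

Color {Sam, Ben, Gus, Ned} black and {Yui, Ola, Jae, Fay} white. No edge joins two same-colored vertices, so the graph is bipartite.

Yes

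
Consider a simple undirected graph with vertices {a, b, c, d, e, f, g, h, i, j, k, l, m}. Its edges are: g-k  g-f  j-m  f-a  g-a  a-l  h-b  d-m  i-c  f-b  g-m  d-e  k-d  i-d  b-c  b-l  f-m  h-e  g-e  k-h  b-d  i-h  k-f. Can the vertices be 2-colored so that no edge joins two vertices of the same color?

The cycle f-g-m-f has length 3, which is odd, so the graph is not bipartite.

No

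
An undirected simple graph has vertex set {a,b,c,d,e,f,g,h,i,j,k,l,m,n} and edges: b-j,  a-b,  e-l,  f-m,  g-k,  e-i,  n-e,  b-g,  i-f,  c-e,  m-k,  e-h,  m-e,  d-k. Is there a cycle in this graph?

Yes

|V| = 14, |E| = 14, number of components = 1.
Since 14 > 14 - 1, a cycle must exist; for instance m-e-i-f-m.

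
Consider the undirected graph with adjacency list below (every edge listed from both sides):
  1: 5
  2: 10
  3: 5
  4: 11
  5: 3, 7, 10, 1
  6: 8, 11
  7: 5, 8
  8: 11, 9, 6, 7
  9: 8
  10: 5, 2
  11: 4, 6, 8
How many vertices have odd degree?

Degrees: 1:1, 2:1, 3:1, 4:1, 5:4, 6:2, 7:2, 8:4, 9:1, 10:2, 11:3
Odd-degree vertices: 1, 2, 3, 4, 9, 11.

6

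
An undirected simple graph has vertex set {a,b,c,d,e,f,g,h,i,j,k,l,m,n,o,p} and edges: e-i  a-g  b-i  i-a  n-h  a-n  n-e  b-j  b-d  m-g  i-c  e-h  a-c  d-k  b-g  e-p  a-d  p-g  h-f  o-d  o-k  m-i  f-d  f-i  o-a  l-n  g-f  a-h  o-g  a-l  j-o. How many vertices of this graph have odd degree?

Degrees: a:8, b:4, c:2, d:5, e:4, f:4, g:6, h:4, i:6, j:2, k:2, l:2, m:2, n:4, o:5, p:2
Odd-degree vertices: d, o.

2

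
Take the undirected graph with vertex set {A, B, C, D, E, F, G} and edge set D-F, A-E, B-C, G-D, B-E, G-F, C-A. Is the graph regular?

Yes

Degrees: A:2, B:2, C:2, D:2, E:2, F:2, G:2
All degrees equal 2; the graph is regular.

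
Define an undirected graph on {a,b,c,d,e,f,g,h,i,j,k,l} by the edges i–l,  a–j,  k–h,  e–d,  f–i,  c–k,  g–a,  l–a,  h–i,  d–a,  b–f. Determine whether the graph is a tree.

The graph has 12 vertices and 11 edges.
It is connected with exactly 11 edges, hence acyclic — it is a tree.

Yes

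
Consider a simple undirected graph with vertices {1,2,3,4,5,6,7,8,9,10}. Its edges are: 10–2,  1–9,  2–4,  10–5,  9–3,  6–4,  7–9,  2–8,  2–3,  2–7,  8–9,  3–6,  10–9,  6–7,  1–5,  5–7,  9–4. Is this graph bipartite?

Yes

Color {2, 5, 6, 9} black and {1, 3, 4, 7, 8, 10} white. No edge joins two same-colored vertices, so the graph is bipartite.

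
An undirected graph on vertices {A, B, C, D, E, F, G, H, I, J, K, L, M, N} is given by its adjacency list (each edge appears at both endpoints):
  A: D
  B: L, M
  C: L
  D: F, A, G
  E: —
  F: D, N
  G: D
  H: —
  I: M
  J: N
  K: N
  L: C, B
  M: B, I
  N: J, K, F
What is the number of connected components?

Component: {E}
Component: {H}
Component: {B, C, I, L, M}
Component: {A, D, F, G, J, K, N}

4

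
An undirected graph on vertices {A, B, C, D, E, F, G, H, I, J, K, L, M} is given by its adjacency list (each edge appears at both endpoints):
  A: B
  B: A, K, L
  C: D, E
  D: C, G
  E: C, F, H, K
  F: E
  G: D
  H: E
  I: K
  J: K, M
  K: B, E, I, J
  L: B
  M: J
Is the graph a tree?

Yes

The graph has 13 vertices and 12 edges.
Connected and |E| = |V| - 1, which characterizes a tree.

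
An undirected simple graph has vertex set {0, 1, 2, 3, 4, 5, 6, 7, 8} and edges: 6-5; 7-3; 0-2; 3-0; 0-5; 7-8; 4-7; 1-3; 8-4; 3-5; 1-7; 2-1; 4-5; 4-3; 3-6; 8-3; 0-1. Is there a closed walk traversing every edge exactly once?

No

Degrees: 0:4, 1:4, 2:2, 3:7, 4:4, 5:4, 6:2, 7:4, 8:3
Vertices with odd degree: 3, 8. An Eulerian circuit requires all degrees even.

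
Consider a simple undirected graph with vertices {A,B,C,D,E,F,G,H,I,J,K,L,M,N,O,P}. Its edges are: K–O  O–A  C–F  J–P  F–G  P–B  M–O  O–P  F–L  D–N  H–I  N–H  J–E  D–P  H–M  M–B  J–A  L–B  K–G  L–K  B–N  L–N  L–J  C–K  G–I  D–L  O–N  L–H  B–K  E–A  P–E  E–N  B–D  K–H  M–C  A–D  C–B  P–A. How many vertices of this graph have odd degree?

Degrees: A:5, B:7, C:4, D:5, E:4, F:3, G:3, H:5, I:2, J:4, K:6, L:7, M:4, N:6, O:5, P:6
Odd-degree vertices: A, B, D, F, G, H, L, O.

8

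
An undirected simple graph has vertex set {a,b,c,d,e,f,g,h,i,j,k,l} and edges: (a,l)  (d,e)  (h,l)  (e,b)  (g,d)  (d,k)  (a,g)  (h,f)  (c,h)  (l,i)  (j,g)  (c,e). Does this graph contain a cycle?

Yes

|V| = 12, |E| = 12, number of components = 1.
One cycle is a-l-h-c-e-d-g-a.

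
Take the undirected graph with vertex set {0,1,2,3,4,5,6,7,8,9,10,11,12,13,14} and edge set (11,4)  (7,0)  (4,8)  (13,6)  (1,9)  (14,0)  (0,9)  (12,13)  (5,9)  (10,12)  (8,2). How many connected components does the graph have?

Component: {3}
Component: {2, 4, 8, 11}
Component: {6, 10, 12, 13}
Component: {0, 1, 5, 7, 9, 14}

4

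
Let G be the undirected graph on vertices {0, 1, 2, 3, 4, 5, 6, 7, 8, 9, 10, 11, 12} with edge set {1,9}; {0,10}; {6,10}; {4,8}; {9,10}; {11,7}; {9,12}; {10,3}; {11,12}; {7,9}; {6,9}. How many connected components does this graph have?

4

Component: {2}
Component: {5}
Component: {4, 8}
Component: {0, 1, 3, 6, 7, 9, 10, 11, 12}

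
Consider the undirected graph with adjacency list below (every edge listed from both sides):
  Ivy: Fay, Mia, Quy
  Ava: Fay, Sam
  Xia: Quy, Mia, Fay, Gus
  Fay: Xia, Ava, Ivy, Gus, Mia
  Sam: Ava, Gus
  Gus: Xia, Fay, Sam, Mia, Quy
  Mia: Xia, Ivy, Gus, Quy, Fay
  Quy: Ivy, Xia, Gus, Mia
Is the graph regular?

No

Degrees: Ivy:3, Ava:2, Xia:4, Fay:5, Sam:2, Gus:5, Mia:5, Quy:4
Degrees are not all equal (e.g. deg(Ava)=2 but deg(Fay)=5); not regular.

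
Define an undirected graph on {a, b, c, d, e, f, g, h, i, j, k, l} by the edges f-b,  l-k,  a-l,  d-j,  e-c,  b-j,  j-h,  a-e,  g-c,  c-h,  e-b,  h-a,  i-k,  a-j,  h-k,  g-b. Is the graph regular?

No

Degrees: a:4, b:4, c:3, d:1, e:3, f:1, g:2, h:4, i:1, j:4, k:3, l:2
Vertex d has degree 1 while a has degree 4, so the graph is not regular.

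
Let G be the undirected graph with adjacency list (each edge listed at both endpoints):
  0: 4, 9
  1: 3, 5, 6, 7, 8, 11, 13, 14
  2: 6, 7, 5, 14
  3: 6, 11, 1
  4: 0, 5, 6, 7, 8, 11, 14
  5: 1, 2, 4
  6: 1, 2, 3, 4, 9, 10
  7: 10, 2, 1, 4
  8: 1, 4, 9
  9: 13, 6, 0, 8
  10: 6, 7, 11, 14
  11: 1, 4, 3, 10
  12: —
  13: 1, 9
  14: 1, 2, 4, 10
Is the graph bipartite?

11-3-1-11 is an odd cycle (length 3), and a bipartite graph can contain only even cycles.

No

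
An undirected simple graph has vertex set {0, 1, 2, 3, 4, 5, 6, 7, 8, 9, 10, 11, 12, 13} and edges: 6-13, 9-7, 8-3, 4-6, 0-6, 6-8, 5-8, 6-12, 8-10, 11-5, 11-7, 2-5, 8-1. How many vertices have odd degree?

Degrees: 0:1, 1:1, 2:1, 3:1, 4:1, 5:3, 6:5, 7:2, 8:5, 9:1, 10:1, 11:2, 12:1, 13:1
Odd-degree vertices: 0, 1, 2, 3, 4, 5, 6, 8, 9, 10, 12, 13.

12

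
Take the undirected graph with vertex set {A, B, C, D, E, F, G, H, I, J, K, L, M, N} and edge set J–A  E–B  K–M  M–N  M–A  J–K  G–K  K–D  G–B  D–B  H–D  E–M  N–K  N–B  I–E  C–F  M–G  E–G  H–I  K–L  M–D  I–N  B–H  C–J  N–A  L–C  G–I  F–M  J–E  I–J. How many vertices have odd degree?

10

Degrees: A:3, B:5, C:3, D:4, E:5, F:2, G:5, H:3, I:5, J:5, K:6, L:2, M:7, N:5
Odd-degree vertices: A, B, C, E, G, H, I, J, M, N.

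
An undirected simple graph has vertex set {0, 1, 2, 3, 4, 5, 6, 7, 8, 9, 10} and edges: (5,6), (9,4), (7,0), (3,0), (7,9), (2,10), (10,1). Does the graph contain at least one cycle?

No

|V| = 11, |E| = 7, number of components = 4.
Since 7 = 11 - 4, the graph is a forest and contains no cycle.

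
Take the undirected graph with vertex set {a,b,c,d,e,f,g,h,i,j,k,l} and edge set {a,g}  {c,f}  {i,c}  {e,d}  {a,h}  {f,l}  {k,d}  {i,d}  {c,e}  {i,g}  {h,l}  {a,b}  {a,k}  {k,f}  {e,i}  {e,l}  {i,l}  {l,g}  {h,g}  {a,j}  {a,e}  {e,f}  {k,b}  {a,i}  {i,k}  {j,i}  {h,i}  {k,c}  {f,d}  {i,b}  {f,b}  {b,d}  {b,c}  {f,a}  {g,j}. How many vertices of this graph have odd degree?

6

Degrees: a:8, b:6, c:5, d:5, e:6, f:7, g:5, h:4, i:10, j:3, k:6, l:5
Odd-degree vertices: c, d, f, g, j, l.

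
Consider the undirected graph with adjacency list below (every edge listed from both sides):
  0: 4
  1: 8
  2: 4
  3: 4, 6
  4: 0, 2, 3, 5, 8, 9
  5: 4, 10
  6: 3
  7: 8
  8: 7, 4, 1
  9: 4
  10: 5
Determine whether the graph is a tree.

Yes

|V| = 11, |E| = 10.
Connected and |E| = |V| - 1, which characterizes a tree.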